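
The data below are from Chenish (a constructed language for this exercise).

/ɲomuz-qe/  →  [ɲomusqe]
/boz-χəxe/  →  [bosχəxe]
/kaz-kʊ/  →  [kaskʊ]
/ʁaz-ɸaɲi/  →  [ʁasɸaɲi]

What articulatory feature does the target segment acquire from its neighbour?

voicing

Underlying /z/ is realised as [s] next to /q/; /q/ itself does not change.
The change voiced → voiceless matches the voicing of the following /q/, identifying this as voicing assimilation.
The same holds elsewhere in the data: /z/ → [s] before /χ/ (voiced → voiceless, matching voiceless); /z/ → [s] before /k/ (voiced → voiceless, matching voiceless); /z/ → [s] before /ɸ/ (voiced → voiceless, matching voiceless) — only voicing changes, and always toward the following segment.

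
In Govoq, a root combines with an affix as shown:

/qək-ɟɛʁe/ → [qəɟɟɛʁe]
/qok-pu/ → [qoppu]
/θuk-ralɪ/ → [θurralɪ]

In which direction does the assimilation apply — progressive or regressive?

The segment that alternates is /k/, which surfaces as [ɟ] when adjacent to /ɟ/.
The output [ɟ] is identical to the trigger /ɟ/ — every feature (place, manner, voicing) has been copied — so this is total assimilation.
The other forms behave the same way: /k/ → [p] before /p/; /k/ → [r] before /r/ — in each case the output is a copy of the following consonant.
Since the segment that changes precedes the conditioning segment, the assimilation is regressive.

regressive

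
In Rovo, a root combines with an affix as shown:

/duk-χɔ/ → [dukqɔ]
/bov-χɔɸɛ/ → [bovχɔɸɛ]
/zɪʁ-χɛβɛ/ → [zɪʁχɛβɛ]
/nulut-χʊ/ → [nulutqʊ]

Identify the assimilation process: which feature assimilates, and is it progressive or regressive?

The segment that alternates is /χ/, which surfaces as [q] when adjacent to /k/.
/χ/ is a fricative while /k/ is a stop; the output [q] is a stop, matching the trigger — so the feature that spreads is manner.
Place and voice are unchanged, so the assimilation is partial, not total.
Checking the remaining alternation: /χ/ → [q] after /t/ (fricative → stop, matching a stop) — only manner changes, and always toward the preceding segment.
No alternation appears in [bovχɔɸɛ], [zɪʁχɛβɛ]: there the adjacent consonants already agree in manner (/χ/ and /v/ are both fricatives; /χ/ and /ʁ/ are both fricatives), so these forms are consistent with the same rule.
The trigger is the preceding segment, so the direction is progressive (perseverative).

progressive manner assimilation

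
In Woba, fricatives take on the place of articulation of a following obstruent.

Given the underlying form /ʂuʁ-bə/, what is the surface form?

/ʁ/ is a voiced uvular fricative. The following trigger /b/ is bilabial, so /ʁ/ must become bilabial as well.
The voiced bilabial fricative is [β], so /ʁ/ → [β].

[ʂuβbə]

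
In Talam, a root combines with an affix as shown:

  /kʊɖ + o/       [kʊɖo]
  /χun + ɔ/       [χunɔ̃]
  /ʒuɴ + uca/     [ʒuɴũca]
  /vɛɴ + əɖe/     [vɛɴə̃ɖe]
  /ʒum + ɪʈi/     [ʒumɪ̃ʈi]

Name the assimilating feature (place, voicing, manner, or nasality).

The vowel /ɔ/ surfaces as nasalised [ɔ̃] next to the preceding nasal /n/ — it has acquired the [+nasal] feature of its neighbour.
Likewise in the remaining data: /u/ → [ũ] after /ɴ/; /ə/ → [ə̃] after /ɴ/; /ɪ/ → [ɪ̃] after /m/ — each time a vowel is nasalised next to a preceding nasal.
No change occurs in [kʊɖo] because the vowel at the boundary is adjacent to an oral consonant, not a nasal (/o/ next to /ɖ/).

nasality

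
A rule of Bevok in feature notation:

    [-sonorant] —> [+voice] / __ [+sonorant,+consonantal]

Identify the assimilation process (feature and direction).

regressive voicing assimilation

The target ([-sonorant], obstruents) acquires [+voice] next to a sonorant consonant ([+sonorant,+consonantal]) — it takes on the voicing of its neighbour, so the feature that spreads is voicing.
The conditioning segment sits to the right of the focus bar, meaning the trigger follows the segment that changes — regressive assimilation.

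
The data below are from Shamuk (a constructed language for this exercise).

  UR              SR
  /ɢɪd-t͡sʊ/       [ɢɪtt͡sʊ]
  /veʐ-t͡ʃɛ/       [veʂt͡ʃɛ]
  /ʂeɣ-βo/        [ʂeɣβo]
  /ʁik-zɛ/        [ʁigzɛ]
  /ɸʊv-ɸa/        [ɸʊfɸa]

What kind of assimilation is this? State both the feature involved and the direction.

Comparing underlying and surface forms, /d/ → [t] is the alternation; the neighbouring /t͡s/ is constant.
The change voiced → voiceless matches the voicing of the following /t͡s/, identifying this as voicing assimilation.
Place and manner are unchanged, so the assimilation is partial, not total.
The other alternating forms pattern the same way: /ʐ/ → [ʂ] before /t͡ʃ/ (voiced → voiceless, matching voiceless); /k/ → [g] before /z/ (voiceless → voiced, matching voiced); /v/ → [f] before /ɸ/ (voiced → voiceless, matching voiceless) — only voicing changes, and always toward the following segment.
Nothing changes in [ʂeɣβo]: there the adjacent consonants already agree in voicing (/ɣ/ and /β/ are both voiced), so this form is consistent with the same rule.
Since the segment that changes precedes the conditioning segment, the assimilation is regressive.

regressive voicing assimilation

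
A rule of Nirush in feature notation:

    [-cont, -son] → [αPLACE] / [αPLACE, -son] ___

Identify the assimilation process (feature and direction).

The rule copies the place features (abbreviated [PLACE]) from the environment onto the target, so the assimilating feature is place.
Since the environment is written before the underscore, the trigger precedes the target; the direction is progressive.

progressive place assimilation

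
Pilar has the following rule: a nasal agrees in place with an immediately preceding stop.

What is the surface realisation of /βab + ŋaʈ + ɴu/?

The rule targets /ŋ/ (voiced velar nasal), which sits after the trigger /b/ (bilabial).
A voiced bilabial nasal is [m], so the surface segment is [m].
The same rule applies at the second boundary: /ɴ/ → [ɳ] next to /ʈ/.

[βabmaʈɳu]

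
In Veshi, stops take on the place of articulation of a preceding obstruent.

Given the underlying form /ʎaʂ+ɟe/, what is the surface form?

/ɟ/ is a voiced palatal stop. The preceding trigger /ʂ/ is retroflex, so /ɟ/ must become retroflex as well.
The voiced retroflex stop is [ɖ], so /ɟ/ → [ɖ].

[ʎaʂɖe]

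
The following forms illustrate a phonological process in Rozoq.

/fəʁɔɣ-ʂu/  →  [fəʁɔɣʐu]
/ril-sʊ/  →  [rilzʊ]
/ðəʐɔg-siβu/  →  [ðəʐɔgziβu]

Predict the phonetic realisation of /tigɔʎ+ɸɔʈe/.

The data show progressive voicing assimilation: /ʂ/ → [ʐ] after /ɣ/; /s/ → [z] after /l/; /s/ → [z] after /g/. In each pair only voicing changes, matching the preceding consonant, while place and manner stay constant.
The rule targets /ɸ/ (voiceless bilabial fricative), which sits after the trigger /ʎ/ (voiced).
Changing only its voicing to voiced gives [β] — the voiced bilabial fricative.

[tigɔʎβɔʈe]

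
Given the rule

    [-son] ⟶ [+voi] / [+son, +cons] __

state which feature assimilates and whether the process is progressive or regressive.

The structural change is [+voi], and the conditioning segment [+son, +cons] (a sonorant consonant) is itself voiced, so the target comes to share the voicing of its neighbour — voicing assimilation.
Since the environment is written before the underscore, the trigger precedes the target; the direction is progressive.

progressive voicing assimilation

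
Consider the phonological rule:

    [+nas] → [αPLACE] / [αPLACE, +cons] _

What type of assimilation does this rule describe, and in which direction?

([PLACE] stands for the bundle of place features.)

progressive place assimilation

The shared variable α links the value of the place features (abbreviated [PLACE]) on the target to the same value on the neighbouring segment, so place is the feature that assimilates.
Since the environment is written before the underscore, the trigger precedes the target; the direction is progressive.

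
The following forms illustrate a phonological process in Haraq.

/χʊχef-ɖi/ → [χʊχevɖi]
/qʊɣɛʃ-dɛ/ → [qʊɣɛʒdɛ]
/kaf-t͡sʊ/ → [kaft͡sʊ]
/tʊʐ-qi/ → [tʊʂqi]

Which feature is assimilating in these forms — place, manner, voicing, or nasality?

The segment that alternates is /f/, which surfaces as [v] when adjacent to /ɖ/.
/f/ is voiceless while /ɖ/ is voiced; the output [v] is voiced, matching the trigger — so the feature that spreads is voicing.
Checking the remaining alternations: /ʃ/ → [ʒ] before /d/ (voiceless → voiced, matching voiced); /ʐ/ → [ʂ] before /q/ (voiced → voiceless, matching voiceless) — only voicing changes, and always toward the following segment.
Nothing changes in [kaft͡sʊ]: there the adjacent consonants already agree in voicing (/f/ and /t͡s/ are both voiceless), so this form is consistent with the same rule.

voicing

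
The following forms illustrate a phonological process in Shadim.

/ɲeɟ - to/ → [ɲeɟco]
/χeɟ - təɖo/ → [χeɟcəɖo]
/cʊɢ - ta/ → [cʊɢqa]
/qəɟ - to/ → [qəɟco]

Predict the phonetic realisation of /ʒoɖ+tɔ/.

The data show progressive place assimilation: /t/ → [c] after /ɟ/; /t/ → [q] after /ɢ/. In each pair only place changes, matching the preceding consonant, while manner and voice stay constant.
The rule targets /t/ (voiceless alveolar stop), which sits after the trigger /ɖ/ (retroflex).
Changing only its place to retroflex gives [ʈ] — the voiceless retroflex stop.

[ʒoɖʈɔ]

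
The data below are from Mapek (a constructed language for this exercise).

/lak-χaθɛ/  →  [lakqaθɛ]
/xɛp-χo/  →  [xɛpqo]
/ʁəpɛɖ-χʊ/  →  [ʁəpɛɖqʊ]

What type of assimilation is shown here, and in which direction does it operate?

progressive manner assimilation

Comparing underlying and surface forms, /χ/ → [q] is the alternation; the neighbouring /k/ is constant.
/χ/ is a fricative while /k/ is a stop; the output [q] is a stop, matching the trigger — so the feature that spreads is manner.
Place and voice are unchanged, so the assimilation is partial, not total.
The other alternating forms pattern the same way: /χ/ → [q] after /p/ (fricative → stop, matching a stop); /χ/ → [q] after /ɖ/ (fricative → stop, matching a stop) — only manner changes, and always toward the preceding segment.
Since the segment that changes follows the conditioning segment, the assimilation is progressive.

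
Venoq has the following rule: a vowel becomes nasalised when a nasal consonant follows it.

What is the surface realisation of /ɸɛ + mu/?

[ɸɛ̃mu]

/ɛ/ sits next to the nasal /m/ and is therefore nasalised to [ɛ̃].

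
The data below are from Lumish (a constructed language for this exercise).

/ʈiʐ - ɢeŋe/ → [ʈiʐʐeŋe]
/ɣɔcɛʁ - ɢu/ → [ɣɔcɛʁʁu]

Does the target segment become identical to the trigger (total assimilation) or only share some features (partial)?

Comparing underlying and surface forms, /ɢ/ → [ʐ] is the alternation; the neighbouring /ʐ/ is constant.
The output [ʐ] is identical to the trigger /ʐ/ — every feature (place, manner, voicing) has been copied — so this is total assimilation.
The remaining alternation confirms this: /ɢ/ → [ʁ] after /ʁ/ — in each case the output is a copy of the preceding consonant.

total assimilation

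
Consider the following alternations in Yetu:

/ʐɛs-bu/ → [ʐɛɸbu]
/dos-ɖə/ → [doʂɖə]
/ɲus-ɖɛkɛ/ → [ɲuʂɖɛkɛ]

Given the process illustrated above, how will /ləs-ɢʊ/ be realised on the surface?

The data show regressive place assimilation: /s/ → [ɸ] before /b/; /s/ → [ʂ] before /ɖ/. In each pair only place changes, matching the following consonant, while manner and voice stay constant.
The rule targets /s/ (voiceless alveolar fricative), which sits before the trigger /ɢ/ (uvular).
The voiceless uvular fricative is [χ], so /s/ → [χ].

[ləχɢʊ]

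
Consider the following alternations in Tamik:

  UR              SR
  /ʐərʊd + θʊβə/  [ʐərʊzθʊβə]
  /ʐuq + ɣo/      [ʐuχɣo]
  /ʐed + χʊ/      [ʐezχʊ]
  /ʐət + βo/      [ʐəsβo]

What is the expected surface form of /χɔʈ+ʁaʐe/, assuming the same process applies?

[χɔʂʁaʐe]

The data show regressive manner assimilation: /d/ → [z] before /θ/; /q/ → [χ] before /ɣ/; /d/ → [z] before /χ/; /t/ → [s] before /β/. In each pair only manner changes, matching the following consonant, while place and voice stay constant.
The rule targets /ʈ/ (voiceless retroflex stop), which sits before the trigger /ʁ/ (fricative).
The voiceless retroflex fricative is [ʂ], so /ʈ/ → [ʂ].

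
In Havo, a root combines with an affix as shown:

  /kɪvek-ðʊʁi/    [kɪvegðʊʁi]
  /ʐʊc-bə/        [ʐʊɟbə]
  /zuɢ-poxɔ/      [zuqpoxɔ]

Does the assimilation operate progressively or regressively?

regressive

Comparing underlying and surface forms, /k/ → [g] is the alternation; the neighbouring /ð/ is constant.
The change voiceless → voiced matches the voicing of the following /ð/, identifying this as voicing assimilation.
Checking the remaining alternations: /c/ → [ɟ] before /b/ (voiceless → voiced, matching voiced); /ɢ/ → [q] before /p/ (voiced → voiceless, matching voiceless) — only voicing changes, and always toward the following segment.
Since the segment that changes precedes the conditioning segment, the assimilation is regressive.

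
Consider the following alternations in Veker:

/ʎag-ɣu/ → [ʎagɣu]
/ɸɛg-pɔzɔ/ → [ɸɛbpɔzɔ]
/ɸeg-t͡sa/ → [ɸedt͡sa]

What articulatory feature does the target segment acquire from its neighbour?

The segment that alternates is /g/, which surfaces as [b] when adjacent to /p/.
The change velar → bilabial matches the place of the following /p/, identifying this as place assimilation.
The same holds elsewhere in the data: /g/ → [d] before /t͡s/ (velar → alveolar, matching alveolar) — only place changes, and always toward the following segment.
Nothing changes in [ʎagɣu]: there the adjacent consonants already agree in place (/g/ and /ɣ/ are both velar), so this form is consistent with the same rule.

place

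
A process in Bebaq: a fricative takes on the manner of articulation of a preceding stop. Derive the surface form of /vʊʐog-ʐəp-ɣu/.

[vʊʐogɖəpgu]

/ʐ/ is a voiced retroflex fricative. The preceding trigger /g/ is a stop, so /ʐ/ must become a stop as well.
A voiced retroflex stop is [ɖ], so the surface segment is [ɖ].
At the second juncture, /ɣ/ likewise becomes [g] adjacent to /p/.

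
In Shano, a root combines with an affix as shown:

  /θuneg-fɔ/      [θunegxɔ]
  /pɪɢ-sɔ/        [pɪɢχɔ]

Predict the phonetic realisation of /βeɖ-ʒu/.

[βeɖʐu]

The data show progressive place assimilation: /f/ → [x] after /g/; /s/ → [χ] after /ɢ/. In each pair only place changes, matching the preceding consonant, while manner and voice stay constant.
/ʒ/ is a voiced postalveolar fricative. The preceding trigger /ɖ/ is retroflex, so /ʒ/ must become retroflex as well.
The voiced retroflex fricative is [ʐ], so /ʒ/ → [ʐ].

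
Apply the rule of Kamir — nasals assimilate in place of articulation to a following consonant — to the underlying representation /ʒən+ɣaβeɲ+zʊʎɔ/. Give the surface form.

[ʒəŋɣaβenzʊʎɔ]

/n/ is a voiced alveolar nasal. The following trigger /ɣ/ is velar, so /n/ must become velar as well.
The voiced velar nasal is [ŋ], so /n/ → [ŋ].
At the second juncture, /ɲ/ likewise becomes [n] adjacent to /z/.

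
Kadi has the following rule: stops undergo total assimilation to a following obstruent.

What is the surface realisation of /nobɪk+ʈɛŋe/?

[nobɪʈʈɛŋe]

/k/ is the segment targeted by the rule; it sits immediately before /ʈ/, so it assimilates completely and surfaces as [ʈ].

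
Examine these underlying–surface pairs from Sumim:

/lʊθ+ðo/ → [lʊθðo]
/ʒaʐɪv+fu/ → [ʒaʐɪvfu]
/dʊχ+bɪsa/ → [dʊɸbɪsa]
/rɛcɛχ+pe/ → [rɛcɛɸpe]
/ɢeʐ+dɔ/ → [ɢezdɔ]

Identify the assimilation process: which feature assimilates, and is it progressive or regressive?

regressive place assimilation

The segment that alternates is /χ/, which surfaces as [ɸ] when adjacent to /b/.
The change uvular → bilabial matches the place of the following /b/, identifying this as place assimilation.
Manner and voice are unchanged, so the assimilation is partial, not total.
The same holds elsewhere in the data: /χ/ → [ɸ] before /p/ (uvular → bilabial, matching bilabial); /ʐ/ → [z] before /d/ (retroflex → alveolar, matching alveolar) — only place changes, and always toward the following segment.
No alternation appears in [lʊθðo], [ʒaʐɪvfu]: there the adjacent consonants already agree in place (/θ/ and /ð/ are both dental; /v/ and /f/ are both labiodental), so these forms are consistent with the same rule.
The trigger is the following segment, so the direction is regressive (anticipatory).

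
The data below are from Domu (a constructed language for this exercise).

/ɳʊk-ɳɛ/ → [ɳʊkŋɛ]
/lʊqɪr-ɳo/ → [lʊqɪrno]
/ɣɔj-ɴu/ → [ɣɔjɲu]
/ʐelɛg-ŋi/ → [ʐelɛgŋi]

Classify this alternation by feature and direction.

progressive place assimilation

Underlying /ɳ/ is realised as [ŋ] next to /k/; /k/ itself does not change.
/ɳ/ is retroflex while /k/ is velar; the output [ŋ] is velar, matching the trigger — so the feature that spreads is place.
Manner and voice are unchanged, so the assimilation is partial, not total.
The same holds elsewhere in the data: /ɳ/ → [n] after /r/ (retroflex → alveolar, matching alveolar); /ɴ/ → [ɲ] after /j/ (uvular → palatal, matching palatal) — only place changes, and always toward the preceding segment.
No alternation appears in [ʐelɛgŋi]: there the adjacent consonants already agree in place (/ŋ/ and /g/ are both velar), so this form is consistent with the same rule.
The trigger is the preceding segment, so the direction is progressive (perseverative).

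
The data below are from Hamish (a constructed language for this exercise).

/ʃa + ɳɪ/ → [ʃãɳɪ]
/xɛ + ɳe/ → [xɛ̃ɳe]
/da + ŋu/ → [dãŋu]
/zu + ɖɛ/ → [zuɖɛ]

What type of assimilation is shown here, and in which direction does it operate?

The vowel /a/ surfaces as nasalised [ã] next to the following nasal /ɳ/ — it has acquired the [+nasal] feature of its neighbour.
The other forms show the same pattern: /ɛ/ → [ɛ̃] before /ɳ/; /a/ → [ã] before /ŋ/ — each time a vowel is nasalised next to a following nasal.
No change occurs in [zuɖɛ] because the vowel at the boundary is adjacent to an oral consonant, not a nasal (/u/ next to /ɖ/).
Because the conditioning nasal is to the right of the vowel that changes, the process is regressive (anticipatory).

regressive nasality assimilation (vowel nasalisation)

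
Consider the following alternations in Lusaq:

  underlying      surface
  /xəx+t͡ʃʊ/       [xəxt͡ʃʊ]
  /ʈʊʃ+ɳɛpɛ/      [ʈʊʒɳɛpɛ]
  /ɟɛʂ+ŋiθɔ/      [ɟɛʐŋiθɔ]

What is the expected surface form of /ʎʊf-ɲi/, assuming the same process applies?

The data show regressive voicing assimilation: /ʃ/ → [ʒ] before /ɳ/; /ʂ/ → [ʐ] before /ŋ/. In each pair only voicing changes, matching the following consonant, while place and manner stay constant.
Nothing changes in [xəxt͡ʃʊ]: there the adjacent consonants already agree in voicing (/x/ and /t͡ʃ/ are both voiceless), so this form is consistent with the same rule.
/f/ is a voiceless labiodental fricative. The following trigger /ɲ/ is voiced, so /f/ must become voiced as well.
Changing only its voicing to voiced gives [v] — the voiced labiodental fricative.

[ʎʊvɲi]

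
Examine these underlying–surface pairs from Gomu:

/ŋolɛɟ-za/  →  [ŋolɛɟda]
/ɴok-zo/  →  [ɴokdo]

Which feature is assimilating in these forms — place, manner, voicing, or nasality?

manner

Underlying /z/ is realised as [d] next to /ɟ/; /ɟ/ itself does not change.
The change fricative → stop matches the manner of the preceding /ɟ/, identifying this as manner assimilation.
The other alternating form patterns the same way: /z/ → [d] after /k/ (fricative → stop, matching a stop) — only manner changes, and always toward the preceding segment.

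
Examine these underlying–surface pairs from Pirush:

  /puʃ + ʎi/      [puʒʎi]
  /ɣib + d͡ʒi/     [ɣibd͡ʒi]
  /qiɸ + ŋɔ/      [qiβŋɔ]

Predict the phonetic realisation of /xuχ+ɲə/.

The data show regressive voicing assimilation: /ʃ/ → [ʒ] before /ʎ/; /ɸ/ → [β] before /ŋ/. In each pair only voicing changes, matching the following consonant, while place and manner stay constant.
No alternation appears in [ɣibd͡ʒi]: there the adjacent consonants already agree in voicing (/b/ and /d͡ʒ/ are both voiced), so this form is consistent with the same rule.
/χ/ is a voiceless uvular fricative. The following trigger /ɲ/ is voiced, so /χ/ must become voiced as well.
Changing only its voicing to voiced gives [ʁ] — the voiced uvular fricative.

[xuʁɲə]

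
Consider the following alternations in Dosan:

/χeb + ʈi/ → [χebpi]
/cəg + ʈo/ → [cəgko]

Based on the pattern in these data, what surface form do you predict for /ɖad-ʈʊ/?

The data show progressive place assimilation: /ʈ/ → [p] after /b/; /ʈ/ → [k] after /g/. In each pair only place changes, matching the preceding consonant, while manner and voice stay constant.
The rule targets /ʈ/ (voiceless retroflex stop), which sits after the trigger /d/ (alveolar).
The voiceless alveolar stop is [t], so /ʈ/ → [t].

[ɖadtʊ]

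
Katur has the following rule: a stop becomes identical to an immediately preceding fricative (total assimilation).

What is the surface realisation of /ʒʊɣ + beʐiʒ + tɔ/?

/b/ is the segment targeted by the rule; it sits immediately after /ɣ/, so it assimilates completely and surfaces as [ɣ].
The same rule applies at the second boundary: /t/ → [ʒ] next to /ʒ/.

[ʒʊɣɣeʐiʒʒɔ]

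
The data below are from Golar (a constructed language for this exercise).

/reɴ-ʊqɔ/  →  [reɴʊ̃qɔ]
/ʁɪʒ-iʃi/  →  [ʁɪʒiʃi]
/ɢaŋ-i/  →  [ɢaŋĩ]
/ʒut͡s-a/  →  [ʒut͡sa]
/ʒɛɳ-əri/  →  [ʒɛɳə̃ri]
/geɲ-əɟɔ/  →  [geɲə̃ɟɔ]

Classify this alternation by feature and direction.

The vowel /ʊ/ surfaces as nasalised [ʊ̃] next to the preceding nasal /ɴ/ — it has acquired the [+nasal] feature of its neighbour.
The other forms show the same pattern: /i/ → [ĩ] after /ŋ/; /ə/ → [ə̃] after /ɳ/; /ə/ → [ə̃] after /ɲ/ — each time a vowel is nasalised next to a preceding nasal.
No change occurs in [ʁɪʒiʃi], [ʒut͡sa] because the vowel at the boundary is adjacent to an oral consonant, not a nasal (/i/ next to /ʒ/; /a/ next to /t͡s/).
Because the conditioning nasal is to the left of the vowel that changes, the process is progressive (perseverative).

progressive nasality assimilation (vowel nasalisation)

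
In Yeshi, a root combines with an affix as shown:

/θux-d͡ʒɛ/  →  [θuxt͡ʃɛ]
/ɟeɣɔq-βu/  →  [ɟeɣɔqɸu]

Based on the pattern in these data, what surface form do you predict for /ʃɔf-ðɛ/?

The data show progressive voicing assimilation: /d͡ʒ/ → [t͡ʃ] after /x/; /β/ → [ɸ] after /q/. In each pair only voicing changes, matching the preceding consonant, while place and manner stay constant.
/ð/ is a voiced dental fricative. The preceding trigger /f/ is voiceless, so /ð/ must become voiceless as well.
The voiceless dental fricative is [θ], so /ð/ → [θ].

[ʃɔfθɛ]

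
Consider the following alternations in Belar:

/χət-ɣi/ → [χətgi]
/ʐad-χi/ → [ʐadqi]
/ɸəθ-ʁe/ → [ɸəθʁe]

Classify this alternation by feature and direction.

The segment that alternates is /ɣ/, which surfaces as [g] when adjacent to /t/.
The change fricative → stop matches the manner of the preceding /t/, identifying this as manner assimilation.
Place and voice are unchanged, so the assimilation is partial, not total.
Checking the remaining alternation: /χ/ → [q] after /d/ (fricative → stop, matching a stop) — only manner changes, and always toward the preceding segment.
No alternation appears in [ɸəθʁe]: there the adjacent consonants already agree in manner (/ʁ/ and /θ/ are both fricatives), so this form is consistent with the same rule.
Since the segment that changes follows the conditioning segment, the assimilation is progressive.

progressive manner assimilation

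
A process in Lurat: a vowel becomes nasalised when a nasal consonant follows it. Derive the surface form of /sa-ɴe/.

[sãɴe]

The vowel /a/ is adjacent to the following nasal /ɴ/, so it acquires [+nasal] and surfaces as [ã].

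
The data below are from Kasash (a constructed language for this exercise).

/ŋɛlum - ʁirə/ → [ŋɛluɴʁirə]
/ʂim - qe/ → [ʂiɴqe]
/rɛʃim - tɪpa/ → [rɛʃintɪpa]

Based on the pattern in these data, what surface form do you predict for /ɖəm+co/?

[ɖəɲco]

The data show regressive place assimilation: /m/ → [ɴ] before /ʁ/; /m/ → [ɴ] before /q/; /m/ → [n] before /t/. In each pair only place changes, matching the following consonant, while manner and voice stay constant.
The rule targets /m/ (voiced bilabial nasal), which sits before the trigger /c/ (palatal).
The voiced palatal nasal is [ɲ], so /m/ → [ɲ].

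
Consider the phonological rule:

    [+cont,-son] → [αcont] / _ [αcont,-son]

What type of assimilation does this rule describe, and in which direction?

regressive manner assimilation

The shared variable α links the value of [cont] on the target to that of the neighbouring obstruent. [cont] distinguishes stops from fricatives — a manner-of-articulation feature — so this is manner assimilation.
The conditioning segment sits to the right of the focus bar, meaning the trigger follows the segment that changes — regressive assimilation.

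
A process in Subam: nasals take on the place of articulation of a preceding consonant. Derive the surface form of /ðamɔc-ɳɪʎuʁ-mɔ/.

[ðamɔcɲɪʎuʁɴɔ]

/ɳ/ is a voiced retroflex nasal. The preceding trigger /c/ is palatal, so /ɳ/ must become palatal as well.
A voiced palatal nasal is [ɲ], so the surface segment is [ɲ].
The same rule applies at the second boundary: /m/ → [ɴ] next to /ʁ/.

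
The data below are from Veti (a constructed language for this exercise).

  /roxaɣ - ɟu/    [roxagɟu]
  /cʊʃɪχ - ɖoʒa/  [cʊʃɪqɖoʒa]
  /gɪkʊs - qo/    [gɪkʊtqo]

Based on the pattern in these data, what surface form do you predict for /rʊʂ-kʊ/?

[rʊʈkʊ]

The data show regressive manner assimilation: /ɣ/ → [g] before /ɟ/; /χ/ → [q] before /ɖ/; /s/ → [t] before /q/. In each pair only manner changes, matching the following consonant, while place and voice stay constant.
/ʂ/ is a voiceless retroflex fricative. The following trigger /k/ is a stop, so /ʂ/ must become a stop as well.
Changing only its manner to stop gives [ʈ] — the voiceless retroflex stop.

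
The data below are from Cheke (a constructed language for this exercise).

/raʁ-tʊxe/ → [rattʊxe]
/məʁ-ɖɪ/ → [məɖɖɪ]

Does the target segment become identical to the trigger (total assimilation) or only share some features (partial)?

Comparing underlying and surface forms, /ʁ/ → [t] is the alternation; the neighbouring /t/ is constant.
The output [t] is identical to the trigger /t/ — every feature (place, manner, voicing) has been copied — so this is total assimilation.
The remaining alternation confirms this: /ʁ/ → [ɖ] before /ɖ/ — in each case the output is a copy of the following consonant.

total assimilation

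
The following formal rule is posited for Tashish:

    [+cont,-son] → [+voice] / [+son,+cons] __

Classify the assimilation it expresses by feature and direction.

progressive voicing assimilation

The structural change is [+voice], and the conditioning segment [+son,+cons] (a sonorant consonant) is itself voiced, so the target comes to share the voicing of its neighbour — voicing assimilation.
The conditioning segment sits to the left of the focus bar, meaning the trigger precedes the segment that changes — progressive assimilation.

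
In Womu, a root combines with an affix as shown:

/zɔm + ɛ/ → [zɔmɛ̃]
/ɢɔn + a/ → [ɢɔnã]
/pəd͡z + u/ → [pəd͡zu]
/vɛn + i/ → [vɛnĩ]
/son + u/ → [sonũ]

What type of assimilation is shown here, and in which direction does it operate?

The vowel /ɛ/ surfaces as nasalised [ɛ̃] next to the preceding nasal /m/ — it has acquired the [+nasal] feature of its neighbour.
Likewise in the remaining data: /a/ → [ã] after /n/; /i/ → [ĩ] after /n/; /u/ → [ũ] after /n/ — each time a vowel is nasalised next to a preceding nasal.
No change occurs in [pəd͡zu] because the vowel at the boundary is adjacent to an oral consonant, not a nasal (/u/ next to /d͡z/).
Because the conditioning nasal is to the left of the vowel that changes, the process is progressive (perseverative).

progressive nasality assimilation (vowel nasalisation)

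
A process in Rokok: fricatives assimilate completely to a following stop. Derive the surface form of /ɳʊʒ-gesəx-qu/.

/ʒ/ is the segment targeted by the rule; it sits immediately before /g/, so it assimilates completely and surfaces as [g].
At the second juncture, /x/ likewise becomes [q] adjacent to /q/.

[ɳʊggesəqqu]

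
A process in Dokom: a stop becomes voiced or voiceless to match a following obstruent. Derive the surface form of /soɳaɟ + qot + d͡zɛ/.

[soɳacqodd͡zɛ]

/ɟ/ is a voiced palatal stop. The following trigger /q/ is voiceless, so /ɟ/ must become voiceless as well.
Changing only its voicing to voiceless gives [c] — the voiceless palatal stop.
At the second juncture, /t/ likewise becomes [d] adjacent to /d͡z/.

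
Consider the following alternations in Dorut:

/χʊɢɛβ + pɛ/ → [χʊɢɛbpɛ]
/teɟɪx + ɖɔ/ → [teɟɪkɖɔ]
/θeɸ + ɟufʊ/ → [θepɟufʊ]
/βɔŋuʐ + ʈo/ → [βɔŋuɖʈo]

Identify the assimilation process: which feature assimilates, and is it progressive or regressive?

regressive manner assimilation

Underlying /β/ is realised as [b] next to /p/; /p/ itself does not change.
/β/ is a fricative while /p/ is a stop; the output [b] is a stop, matching the trigger — so the feature that spreads is manner.
Place and voice are unchanged, so the assimilation is partial, not total.
The same holds elsewhere in the data: /x/ → [k] before /ɖ/ (fricative → stop, matching a stop); /ɸ/ → [p] before /ɟ/ (fricative → stop, matching a stop); /ʐ/ → [ɖ] before /ʈ/ (fricative → stop, matching a stop) — only manner changes, and always toward the following segment.
The trigger is the following segment, so the direction is regressive (anticipatory).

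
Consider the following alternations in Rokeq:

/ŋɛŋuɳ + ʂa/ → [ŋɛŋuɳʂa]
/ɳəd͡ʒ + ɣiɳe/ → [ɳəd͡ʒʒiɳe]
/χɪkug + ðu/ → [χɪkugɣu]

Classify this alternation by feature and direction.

The segment that alternates is /ɣ/, which surfaces as [ʒ] when adjacent to /d͡ʒ/.
/ɣ/ is velar while /d͡ʒ/ is postalveolar; the output [ʒ] is postalveolar, matching the trigger — so the feature that spreads is place.
Manner and voice are unchanged, so the assimilation is partial, not total.
The other alternating form patterns the same way: /ð/ → [ɣ] after /g/ (dental → velar, matching velar) — only place changes, and always toward the preceding segment.
No alternation appears in [ŋɛŋuɳʂa]: there the adjacent consonants already agree in place (/ʂ/ and /ɳ/ are both retroflex), so this form is consistent with the same rule.
The trigger is the preceding segment, so the direction is progressive (perseverative).

progressive place assimilation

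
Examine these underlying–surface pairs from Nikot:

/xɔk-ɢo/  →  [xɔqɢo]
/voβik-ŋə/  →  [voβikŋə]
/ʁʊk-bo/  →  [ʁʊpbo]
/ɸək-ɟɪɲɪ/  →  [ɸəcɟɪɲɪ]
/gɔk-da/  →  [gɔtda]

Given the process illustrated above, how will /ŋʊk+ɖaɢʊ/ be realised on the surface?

[ŋʊʈɖaɢʊ]

The data show regressive place assimilation: /k/ → [q] before /ɢ/; /k/ → [p] before /b/; /k/ → [c] before /ɟ/; /k/ → [t] before /d/. In each pair only place changes, matching the following consonant, while manner and voice stay constant.
No alternation appears in [voβikŋə]: there the adjacent consonants already agree in place (/k/ and /ŋ/ are both velar), so this form is consistent with the same rule.
The rule targets /k/ (voiceless velar stop), which sits before the trigger /ɖ/ (retroflex).
The voiceless retroflex stop is [ʈ], so /k/ → [ʈ].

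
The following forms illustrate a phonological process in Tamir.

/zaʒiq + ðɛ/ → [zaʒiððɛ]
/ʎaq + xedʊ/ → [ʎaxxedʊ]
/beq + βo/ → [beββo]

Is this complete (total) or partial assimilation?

total assimilation

Underlying /q/ is realised as [ð] next to /ð/; /ð/ itself does not change.
The output [ð] is identical to the trigger /ð/ — every feature (place, manner, voicing) has been copied — so this is total assimilation.
The other forms behave the same way: /q/ → [x] before /x/; /q/ → [β] before /β/ — in each case the output is a copy of the following consonant.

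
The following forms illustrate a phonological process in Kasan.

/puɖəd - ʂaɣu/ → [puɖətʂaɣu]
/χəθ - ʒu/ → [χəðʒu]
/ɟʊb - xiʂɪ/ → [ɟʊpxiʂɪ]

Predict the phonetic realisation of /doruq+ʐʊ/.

The data show regressive voicing assimilation: /d/ → [t] before /ʂ/; /θ/ → [ð] before /ʒ/; /b/ → [p] before /x/. In each pair only voicing changes, matching the following consonant, while place and manner stay constant.
/q/ is a voiceless uvular stop. The following trigger /ʐ/ is voiced, so /q/ must become voiced as well.
A voiced uvular stop is [ɢ], so the surface segment is [ɢ].

[doruɢʐʊ]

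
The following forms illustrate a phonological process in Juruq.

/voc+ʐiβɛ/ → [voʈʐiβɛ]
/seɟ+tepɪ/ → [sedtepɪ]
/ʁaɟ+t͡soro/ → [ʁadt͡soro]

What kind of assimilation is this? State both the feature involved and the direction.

regressive place assimilation

Comparing underlying and surface forms, /c/ → [ʈ] is the alternation; the neighbouring /ʐ/ is constant.
The change palatal → retroflex matches the place of the following /ʐ/, identifying this as place assimilation.
Manner and voice are unchanged, so the assimilation is partial, not total.
The other alternating forms pattern the same way: /ɟ/ → [d] before /t/ (palatal → alveolar, matching alveolar); /ɟ/ → [d] before /t͡s/ (palatal → alveolar, matching alveolar) — only place changes, and always toward the following segment.
The trigger is the following segment, so the direction is regressive (anticipatory).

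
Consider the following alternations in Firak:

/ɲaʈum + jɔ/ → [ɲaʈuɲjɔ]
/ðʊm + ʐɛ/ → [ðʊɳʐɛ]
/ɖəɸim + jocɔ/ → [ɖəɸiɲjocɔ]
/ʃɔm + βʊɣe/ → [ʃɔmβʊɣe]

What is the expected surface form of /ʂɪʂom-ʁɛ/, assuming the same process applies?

The data show regressive place assimilation: /m/ → [ɲ] before /j/; /m/ → [ɳ] before /ʐ/. In each pair only place changes, matching the following consonant, while manner and voice stay constant.
Nothing changes in [ʃɔmβʊɣe]: there the adjacent consonants already agree in place (/m/ and /β/ are both bilabial), so this form is consistent with the same rule.
/m/ is a voiced bilabial nasal. The following trigger /ʁ/ is uvular, so /m/ must become uvular as well.
The voiced uvular nasal is [ɴ], so /m/ → [ɴ].

[ʂɪʂoɴʁɛ]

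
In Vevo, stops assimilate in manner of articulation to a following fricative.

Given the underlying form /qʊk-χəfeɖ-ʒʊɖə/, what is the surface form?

[qʊxχəfeʐʒʊɖə]

/k/ is a voiceless velar stop. The following trigger /χ/ is a fricative, so /k/ must become a fricative as well.
The voiceless velar fricative is [x], so /k/ → [x].
At the second juncture, /ɖ/ likewise becomes [ʐ] adjacent to /ʒ/.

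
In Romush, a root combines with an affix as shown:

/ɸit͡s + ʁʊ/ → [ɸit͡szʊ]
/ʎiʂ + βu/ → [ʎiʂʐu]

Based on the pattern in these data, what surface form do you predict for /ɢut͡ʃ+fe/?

[ɢut͡ʃʃe]

The data show progressive place assimilation: /ʁ/ → [z] after /t͡s/; /β/ → [ʐ] after /ʂ/. In each pair only place changes, matching the preceding consonant, while manner and voice stay constant.
/f/ is a voiceless labiodental fricative. The preceding trigger /t͡ʃ/ is postalveolar, so /f/ must become postalveolar as well.
The voiceless postalveolar fricative is [ʃ], so /f/ → [ʃ].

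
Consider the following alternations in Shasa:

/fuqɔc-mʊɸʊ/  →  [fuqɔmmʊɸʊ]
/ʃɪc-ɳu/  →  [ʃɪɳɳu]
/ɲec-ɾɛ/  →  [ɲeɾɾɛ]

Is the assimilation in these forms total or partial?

Comparing underlying and surface forms, /c/ → [m] is the alternation; the neighbouring /m/ is constant.
The output [m] is identical to the trigger /m/ — every feature (place, manner, voicing) has been copied — so this is total assimilation.
The remaining alternations confirm this: /c/ → [ɳ] before /ɳ/; /c/ → [ɾ] before /ɾ/ — in each case the output is a copy of the following consonant.

total assimilation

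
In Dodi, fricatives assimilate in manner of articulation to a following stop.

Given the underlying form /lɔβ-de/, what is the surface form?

The rule targets /β/ (voiced bilabial fricative), which sits before the trigger /d/ (stop).
The voiced bilabial stop is [b], so /β/ → [b].

[lɔbde]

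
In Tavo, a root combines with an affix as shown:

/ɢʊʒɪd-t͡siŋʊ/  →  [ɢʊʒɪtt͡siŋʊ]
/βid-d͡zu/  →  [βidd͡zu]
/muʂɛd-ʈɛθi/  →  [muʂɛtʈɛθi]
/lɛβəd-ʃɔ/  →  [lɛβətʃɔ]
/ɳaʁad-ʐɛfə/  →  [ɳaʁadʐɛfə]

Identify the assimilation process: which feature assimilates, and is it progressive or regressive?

regressive voicing assimilation

Underlying /d/ is realised as [t] next to /t͡s/; /t͡s/ itself does not change.
The change voiced → voiceless matches the voicing of the following /t͡s/, identifying this as voicing assimilation.
Place and manner are unchanged, so the assimilation is partial, not total.
The same holds elsewhere in the data: /d/ → [t] before /ʈ/ (voiced → voiceless, matching voiceless); /d/ → [t] before /ʃ/ (voiced → voiceless, matching voiceless) — only voicing changes, and always toward the following segment.
No alternation appears in [βidd͡zu], [ɳaʁadʐɛfə]: there the adjacent consonants already agree in voicing (/d/ and /d͡z/ are both voiced; /d/ and /ʐ/ are both voiced), so these forms are consistent with the same rule.
Since the segment that changes precedes the conditioning segment, the assimilation is regressive.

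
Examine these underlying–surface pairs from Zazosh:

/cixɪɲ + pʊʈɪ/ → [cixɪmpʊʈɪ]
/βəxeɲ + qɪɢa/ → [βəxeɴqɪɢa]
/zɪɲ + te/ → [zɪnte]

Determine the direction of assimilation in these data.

regressive

The segment that alternates is /ɲ/, which surfaces as [m] when adjacent to /p/.
The change palatal → bilabial matches the place of the following /p/, identifying this as place assimilation.
The other alternating forms pattern the same way: /ɲ/ → [ɴ] before /q/ (palatal → uvular, matching uvular); /ɲ/ → [n] before /t/ (palatal → alveolar, matching alveolar) — only place changes, and always toward the following segment.
The trigger is the following segment, so the direction is regressive (anticipatory).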